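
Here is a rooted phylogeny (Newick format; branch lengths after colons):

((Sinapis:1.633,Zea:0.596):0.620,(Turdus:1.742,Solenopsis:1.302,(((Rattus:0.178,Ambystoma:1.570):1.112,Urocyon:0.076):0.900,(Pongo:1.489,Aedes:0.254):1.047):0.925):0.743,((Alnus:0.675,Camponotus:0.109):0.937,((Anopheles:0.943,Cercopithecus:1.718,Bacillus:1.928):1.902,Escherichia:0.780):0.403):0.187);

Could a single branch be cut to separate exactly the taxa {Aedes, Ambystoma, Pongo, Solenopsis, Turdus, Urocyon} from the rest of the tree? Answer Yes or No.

The MRCA of the listed taxa subtends (Turdus,Solenopsis,(((Rattus,Ambystoma),Urocyon),(Pongo,Aedes))).
That clade also contains Rattus, which is not in the proposed group, so the group is not monophyletic.

No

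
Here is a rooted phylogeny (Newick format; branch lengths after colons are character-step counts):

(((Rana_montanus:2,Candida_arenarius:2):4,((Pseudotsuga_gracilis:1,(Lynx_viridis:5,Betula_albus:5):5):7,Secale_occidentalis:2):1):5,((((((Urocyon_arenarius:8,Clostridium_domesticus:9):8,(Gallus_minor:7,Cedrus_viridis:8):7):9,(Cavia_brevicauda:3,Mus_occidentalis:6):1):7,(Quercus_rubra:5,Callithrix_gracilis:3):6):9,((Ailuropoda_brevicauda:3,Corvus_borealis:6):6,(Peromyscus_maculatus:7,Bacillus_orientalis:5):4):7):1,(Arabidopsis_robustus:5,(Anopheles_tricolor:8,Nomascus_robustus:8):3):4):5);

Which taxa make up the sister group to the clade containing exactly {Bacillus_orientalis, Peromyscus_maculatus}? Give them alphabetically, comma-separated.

Ailuropoda_brevicauda, Corvus_borealis

The clade containing exactly {Bacillus_orientalis, Peromyscus_maculatus} attaches to the tree at the node subtending ((Ailuropoda_brevicauda,Corvus_borealis),(Peromyscus_maculatus,Bacillus_orientalis)).
The other lineage descending from that same node — the sister group — is (Ailuropoda_brevicauda,Corvus_borealis); its 2 tips in alphabetical order are the answer.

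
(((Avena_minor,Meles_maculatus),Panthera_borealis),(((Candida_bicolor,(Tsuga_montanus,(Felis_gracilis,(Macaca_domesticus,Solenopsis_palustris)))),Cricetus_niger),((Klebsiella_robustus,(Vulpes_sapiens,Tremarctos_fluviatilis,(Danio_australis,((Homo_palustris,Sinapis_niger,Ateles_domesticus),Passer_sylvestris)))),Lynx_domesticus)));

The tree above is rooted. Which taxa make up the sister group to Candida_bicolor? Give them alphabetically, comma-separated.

Candida_bicolor attaches to the tree at the node subtending (Candida_bicolor,(Tsuga_montanus,(Felis_gracilis,(Macaca_domesticus,Solenopsis_palustris)))).
The other lineage descending from that same node — the sister group — is (Tsuga_montanus,(Felis_gracilis,(Macaca_domesticus,Solenopsis_palustris))); its 4 tips in alphabetical order are the answer.

Felis_gracilis, Macaca_domesticus, Solenopsis_palustris, Tsuga_montanus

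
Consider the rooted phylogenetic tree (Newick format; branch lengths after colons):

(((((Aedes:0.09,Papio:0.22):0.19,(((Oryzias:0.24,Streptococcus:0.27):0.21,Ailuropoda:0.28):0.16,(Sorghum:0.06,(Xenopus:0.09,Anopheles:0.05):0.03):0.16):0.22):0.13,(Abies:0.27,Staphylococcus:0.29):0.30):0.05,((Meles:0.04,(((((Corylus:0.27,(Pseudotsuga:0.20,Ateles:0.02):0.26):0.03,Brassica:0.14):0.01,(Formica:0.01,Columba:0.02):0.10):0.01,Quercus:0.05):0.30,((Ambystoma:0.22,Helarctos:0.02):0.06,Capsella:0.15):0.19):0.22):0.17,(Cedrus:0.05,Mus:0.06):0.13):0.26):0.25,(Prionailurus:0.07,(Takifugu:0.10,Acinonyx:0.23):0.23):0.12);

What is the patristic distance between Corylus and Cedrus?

1.19

The path runs Corylus → … → MRCA → … → Cedrus; the MRCA is the node subtending ((Meles,(((((Corylus,(Pseudotsuga,Ateles)),Brassica),(Formica,Columba)),Quercus),((Ambystoma,Helarctos),Capsella))),(Cedrus,Mus)).
Branch lengths along that path: 0.27 + 0.03 + 0.01 + 0.01 + 0.30 + 0.22 + 0.17 + 0.13 + 0.05 = 1.19.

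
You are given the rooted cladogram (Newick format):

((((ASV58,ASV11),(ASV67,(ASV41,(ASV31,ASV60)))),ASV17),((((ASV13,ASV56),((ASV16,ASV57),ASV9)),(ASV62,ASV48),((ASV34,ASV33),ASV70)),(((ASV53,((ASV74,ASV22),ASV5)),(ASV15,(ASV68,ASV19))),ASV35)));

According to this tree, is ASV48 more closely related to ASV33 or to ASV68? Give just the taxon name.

ASV33

The MRCA of ASV48 and ASV33 subtends (((ASV13,ASV56),((ASV16,ASV57),ASV9)),(ASV62,ASV48),((ASV34,ASV33),ASV70)) (10 taxa).
The MRCA of ASV48 and ASV68 subtends ((((ASV13,ASV56),((ASV16,ASV57),ASV9)),(ASV62,ASV48),((ASV34,ASV33),ASV70)),(((ASV53,((ASV74,ASV22),ASV5)),(ASV15,(ASV68,ASV19))),ASV35)) (18 taxa).
The first is nested inside the second, so ASV48 shares a more recent common ancestor with ASV33.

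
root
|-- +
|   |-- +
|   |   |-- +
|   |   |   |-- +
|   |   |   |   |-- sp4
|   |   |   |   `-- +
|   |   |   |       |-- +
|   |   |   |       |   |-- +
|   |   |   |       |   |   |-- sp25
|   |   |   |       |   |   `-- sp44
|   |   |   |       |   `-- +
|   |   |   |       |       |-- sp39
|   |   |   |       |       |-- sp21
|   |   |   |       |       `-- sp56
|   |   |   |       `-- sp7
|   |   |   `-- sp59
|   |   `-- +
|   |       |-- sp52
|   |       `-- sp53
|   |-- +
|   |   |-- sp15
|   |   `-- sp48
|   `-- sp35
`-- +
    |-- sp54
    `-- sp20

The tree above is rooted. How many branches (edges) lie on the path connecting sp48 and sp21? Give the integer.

The MRCA of sp48 and sp21 is the node subtending ((((sp4,(((sp25,sp44),(sp39,sp21,sp56)),sp7)),sp59),(sp52,sp53)),(sp15,sp48),sp35).
From sp48 up to that node: 2 branches. From sp21 up to the same node: 7 branches. Total: 2 + 7 = 9.

9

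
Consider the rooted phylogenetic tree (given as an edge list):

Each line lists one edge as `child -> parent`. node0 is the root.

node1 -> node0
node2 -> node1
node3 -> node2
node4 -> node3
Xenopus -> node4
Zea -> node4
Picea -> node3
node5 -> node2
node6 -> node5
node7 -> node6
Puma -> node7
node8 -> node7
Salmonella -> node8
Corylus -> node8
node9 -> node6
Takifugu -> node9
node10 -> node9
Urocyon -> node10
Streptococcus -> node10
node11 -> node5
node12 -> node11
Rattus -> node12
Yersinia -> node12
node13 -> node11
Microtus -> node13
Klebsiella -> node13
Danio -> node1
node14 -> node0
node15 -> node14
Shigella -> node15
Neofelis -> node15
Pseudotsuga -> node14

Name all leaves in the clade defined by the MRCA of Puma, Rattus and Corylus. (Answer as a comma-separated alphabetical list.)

Corylus, Klebsiella, Microtus, Puma, Rattus, Salmonella, Streptococcus, Takifugu, Urocyon, Yersinia

Tracing Puma: it sits inside (Puma,(Salmonella,Corylus)).
Tracing Rattus: it sits inside (Rattus,Yersinia).
Tracing Corylus: it sits inside (Salmonella,Corylus).
The smallest clade enclosing all 3 is (((Puma,(Salmonella,Corylus)),(Takifugu,(Urocyon,Streptococcus))),((Rattus,Yersinia),(Microtus,Klebsiella))); the answer is its 10 terminal taxa in alphabetical order.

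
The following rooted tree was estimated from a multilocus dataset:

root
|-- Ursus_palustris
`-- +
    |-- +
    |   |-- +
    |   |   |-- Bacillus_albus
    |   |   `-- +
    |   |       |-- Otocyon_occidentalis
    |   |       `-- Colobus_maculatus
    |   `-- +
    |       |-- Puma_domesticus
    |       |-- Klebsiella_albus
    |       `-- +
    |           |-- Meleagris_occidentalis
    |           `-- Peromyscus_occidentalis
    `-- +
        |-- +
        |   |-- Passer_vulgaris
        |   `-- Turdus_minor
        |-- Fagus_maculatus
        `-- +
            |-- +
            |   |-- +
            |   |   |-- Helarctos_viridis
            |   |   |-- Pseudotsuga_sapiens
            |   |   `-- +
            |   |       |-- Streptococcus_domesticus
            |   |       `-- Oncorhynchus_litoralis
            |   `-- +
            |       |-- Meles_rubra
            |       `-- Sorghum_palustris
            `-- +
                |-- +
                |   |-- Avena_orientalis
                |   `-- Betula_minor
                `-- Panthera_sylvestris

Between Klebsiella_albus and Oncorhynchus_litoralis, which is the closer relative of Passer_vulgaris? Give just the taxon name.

The MRCA of Passer_vulgaris and Oncorhynchus_litoralis subtends ((Passer_vulgaris,Turdus_minor),Fagus_maculatus,(((Helarctos_viridis,Pseudotsuga_sapiens,(Streptococcus_domesticus,Oncorhynchus_litoralis)),(Meles_rubra,Sorghum_palustris)),((Avena_orientalis,Betula_minor),Panthera_sylvestris))) (12 taxa).
The MRCA of Passer_vulgaris and Klebsiella_albus subtends (((Bacillus_albus,(Otocyon_occidentalis,Colobus_maculatus)),(Puma_domesticus,Klebsiella_albus,(Meleagris_occidentalis,Peromyscus_occidentalis))),((Passer_vulgaris,Turdus_minor),Fagus_maculatus,(((Helarctos_viridis,Pseudotsuga_sapiens,(Streptococcus_domesticus,Oncorhynchus_litoralis)),(Meles_rubra,Sorghum_palustris)),((Avena_orientalis,Betula_minor),Panthera_sylvestris)))) (19 taxa).
The first is nested inside the second, so Passer_vulgaris shares a more recent common ancestor with Oncorhynchus_litoralis.

Oncorhynchus_litoralis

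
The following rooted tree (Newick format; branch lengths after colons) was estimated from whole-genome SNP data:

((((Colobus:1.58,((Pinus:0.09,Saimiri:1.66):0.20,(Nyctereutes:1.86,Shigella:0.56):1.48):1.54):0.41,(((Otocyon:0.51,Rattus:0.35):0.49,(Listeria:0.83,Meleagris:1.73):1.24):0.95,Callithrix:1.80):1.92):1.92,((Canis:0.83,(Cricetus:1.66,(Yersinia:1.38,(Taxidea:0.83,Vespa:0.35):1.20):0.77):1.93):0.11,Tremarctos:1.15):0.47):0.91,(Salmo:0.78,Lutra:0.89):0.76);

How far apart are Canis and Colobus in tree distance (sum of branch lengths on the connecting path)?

The path runs Canis → … → MRCA → … → Colobus; the MRCA is the node subtending (((Colobus,((Pinus,Saimiri),(Nyctereutes,Shigella))),(((Otocyon,Rattus),(Listeria,Meleagris)),Callithrix)),((Canis,(Cricetus,(Yersinia,(Taxidea,Vespa)))),Tremarctos)).
Branch lengths along that path: 0.83 + 0.11 + 0.47 + 1.92 + 0.41 + 1.58 = 5.32.

5.32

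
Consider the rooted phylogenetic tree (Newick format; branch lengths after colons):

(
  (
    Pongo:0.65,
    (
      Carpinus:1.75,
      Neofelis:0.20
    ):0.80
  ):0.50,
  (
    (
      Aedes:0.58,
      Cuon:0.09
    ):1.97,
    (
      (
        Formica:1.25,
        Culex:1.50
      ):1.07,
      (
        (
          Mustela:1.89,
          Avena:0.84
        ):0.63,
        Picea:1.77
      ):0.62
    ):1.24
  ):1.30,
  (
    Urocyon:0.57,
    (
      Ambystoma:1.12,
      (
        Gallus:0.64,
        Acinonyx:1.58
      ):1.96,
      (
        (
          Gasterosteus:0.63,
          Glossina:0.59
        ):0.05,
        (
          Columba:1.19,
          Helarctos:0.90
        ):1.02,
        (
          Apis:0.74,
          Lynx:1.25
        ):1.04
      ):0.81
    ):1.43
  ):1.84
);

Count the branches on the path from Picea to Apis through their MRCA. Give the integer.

9

The MRCA of Picea and Apis is the root of the tree.
From Picea up to that node: 4 branches. From Apis up to the same node: 5 branches. Total: 4 + 5 = 9.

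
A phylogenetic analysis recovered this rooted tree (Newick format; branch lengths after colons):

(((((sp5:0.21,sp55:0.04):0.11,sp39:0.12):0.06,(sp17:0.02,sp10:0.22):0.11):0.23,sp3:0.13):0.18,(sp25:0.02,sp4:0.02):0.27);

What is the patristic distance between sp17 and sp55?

The path runs sp17 → … → MRCA → … → sp55; the MRCA is the node subtending (((sp5,sp55),sp39),(sp17,sp10)).
Branch lengths along that path: 0.02 + 0.11 + 0.06 + 0.11 + 0.04 = 0.34.

0.34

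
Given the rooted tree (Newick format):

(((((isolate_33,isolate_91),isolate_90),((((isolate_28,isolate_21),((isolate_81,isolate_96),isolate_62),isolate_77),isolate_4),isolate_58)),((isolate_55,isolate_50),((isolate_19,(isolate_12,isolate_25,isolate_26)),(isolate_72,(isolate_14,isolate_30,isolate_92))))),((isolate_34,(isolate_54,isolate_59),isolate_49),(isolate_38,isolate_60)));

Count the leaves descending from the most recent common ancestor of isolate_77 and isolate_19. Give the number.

21

The MRCA of isolate_77 and isolate_19 is the node subtending ((((isolate_33,isolate_91),isolate_90),((((isolate_28,isolate_21),((isolate_81,isolate_96),isolate_62),isolate_77),isolate_4),isolate_58)),((isolate_55,isolate_50),((isolate_19,(isolate_12,isolate_25,isolate_26)),(isolate_72,(isolate_14,isolate_30,isolate_92))))).
That clade contains 21 terminal taxa: isolate_12, isolate_14, isolate_19, isolate_21, isolate_25, isolate_26, isolate_28, isolate_30, isolate_33, isolate_4, isolate_50, isolate_55, isolate_58, isolate_62, isolate_72, isolate_77, isolate_81, isolate_90, isolate_91, isolate_92, isolate_96.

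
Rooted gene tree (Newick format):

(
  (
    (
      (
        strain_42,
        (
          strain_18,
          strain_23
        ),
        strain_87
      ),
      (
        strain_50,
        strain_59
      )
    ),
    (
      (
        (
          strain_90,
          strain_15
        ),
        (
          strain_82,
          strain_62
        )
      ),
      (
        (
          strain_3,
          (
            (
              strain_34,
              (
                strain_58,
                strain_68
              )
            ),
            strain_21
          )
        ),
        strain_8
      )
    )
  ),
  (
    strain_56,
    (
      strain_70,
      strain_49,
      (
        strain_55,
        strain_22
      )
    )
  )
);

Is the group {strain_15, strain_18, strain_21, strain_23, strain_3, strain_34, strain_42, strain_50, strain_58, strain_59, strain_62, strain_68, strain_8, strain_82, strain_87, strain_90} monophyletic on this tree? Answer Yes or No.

Yes

The most recent common ancestor of these taxa subtends (((strain_42,(strain_18,strain_23),strain_87),(strain_50,strain_59)),(((strain_90,strain_15),(strain_82,strain_62)),((strain_3,((strain_34,(strain_58,strain_68)),strain_21)),strain_8))).
That clade has exactly 16 tips — every listed taxon and nothing else — so the group is monophyletic.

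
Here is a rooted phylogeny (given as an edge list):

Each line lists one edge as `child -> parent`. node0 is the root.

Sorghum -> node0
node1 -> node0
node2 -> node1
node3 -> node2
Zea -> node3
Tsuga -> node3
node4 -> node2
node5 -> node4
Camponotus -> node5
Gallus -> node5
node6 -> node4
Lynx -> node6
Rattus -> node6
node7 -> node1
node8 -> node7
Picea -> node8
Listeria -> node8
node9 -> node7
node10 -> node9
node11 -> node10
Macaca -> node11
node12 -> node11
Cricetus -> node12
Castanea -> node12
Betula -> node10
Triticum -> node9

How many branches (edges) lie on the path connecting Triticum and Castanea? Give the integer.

5

The MRCA of Triticum and Castanea is the node subtending (((Macaca,(Cricetus,Castanea)),Betula),Triticum).
From Triticum up to that node: 1 branch. From Castanea up to the same node: 4 branches. Total: 1 + 4 = 5.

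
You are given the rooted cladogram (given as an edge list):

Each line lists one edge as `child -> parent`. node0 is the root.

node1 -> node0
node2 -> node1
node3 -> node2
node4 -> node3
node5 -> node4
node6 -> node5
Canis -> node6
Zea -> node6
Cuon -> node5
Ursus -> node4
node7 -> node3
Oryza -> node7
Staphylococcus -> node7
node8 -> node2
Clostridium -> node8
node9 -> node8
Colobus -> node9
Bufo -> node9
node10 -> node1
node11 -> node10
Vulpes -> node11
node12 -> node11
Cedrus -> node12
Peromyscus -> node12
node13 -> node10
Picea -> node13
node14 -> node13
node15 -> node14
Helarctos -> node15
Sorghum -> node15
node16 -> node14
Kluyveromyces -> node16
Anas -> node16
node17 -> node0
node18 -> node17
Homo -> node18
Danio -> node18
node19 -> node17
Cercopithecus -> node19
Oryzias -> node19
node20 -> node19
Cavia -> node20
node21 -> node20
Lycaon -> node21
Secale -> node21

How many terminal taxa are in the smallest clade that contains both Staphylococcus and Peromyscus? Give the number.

17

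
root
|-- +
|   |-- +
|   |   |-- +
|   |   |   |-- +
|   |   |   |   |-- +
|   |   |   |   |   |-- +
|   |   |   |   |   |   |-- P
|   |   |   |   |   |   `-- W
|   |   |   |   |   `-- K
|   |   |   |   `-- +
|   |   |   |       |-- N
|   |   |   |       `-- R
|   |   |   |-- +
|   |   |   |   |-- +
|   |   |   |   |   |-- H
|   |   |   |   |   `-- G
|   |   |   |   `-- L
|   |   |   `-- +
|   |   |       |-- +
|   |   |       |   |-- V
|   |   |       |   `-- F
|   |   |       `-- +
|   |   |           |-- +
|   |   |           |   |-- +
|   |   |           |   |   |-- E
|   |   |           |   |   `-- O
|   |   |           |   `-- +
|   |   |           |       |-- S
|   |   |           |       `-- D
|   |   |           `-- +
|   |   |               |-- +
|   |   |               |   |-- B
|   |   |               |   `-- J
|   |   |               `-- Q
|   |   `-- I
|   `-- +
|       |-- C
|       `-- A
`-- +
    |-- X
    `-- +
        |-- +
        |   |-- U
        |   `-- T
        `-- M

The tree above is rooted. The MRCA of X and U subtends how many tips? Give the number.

The MRCA of X and U is the node subtending (X,((U,T),M)).
That clade contains 4 terminal taxa: M, T, U, X.

4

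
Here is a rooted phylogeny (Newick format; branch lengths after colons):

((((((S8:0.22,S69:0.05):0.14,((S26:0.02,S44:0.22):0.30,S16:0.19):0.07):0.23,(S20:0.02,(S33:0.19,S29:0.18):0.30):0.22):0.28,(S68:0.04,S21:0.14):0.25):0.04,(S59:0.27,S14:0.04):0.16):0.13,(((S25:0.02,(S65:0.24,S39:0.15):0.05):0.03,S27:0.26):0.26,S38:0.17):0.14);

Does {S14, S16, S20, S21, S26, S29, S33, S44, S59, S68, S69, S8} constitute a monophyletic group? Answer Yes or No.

Yes

The most recent common ancestor of these taxa subtends (((((S8,S69),((S26,S44),S16)),(S20,(S33,S29))),(S68,S21)),(S59,S14)).
That clade has exactly 12 tips — every listed taxon and nothing else — so the group is monophyletic.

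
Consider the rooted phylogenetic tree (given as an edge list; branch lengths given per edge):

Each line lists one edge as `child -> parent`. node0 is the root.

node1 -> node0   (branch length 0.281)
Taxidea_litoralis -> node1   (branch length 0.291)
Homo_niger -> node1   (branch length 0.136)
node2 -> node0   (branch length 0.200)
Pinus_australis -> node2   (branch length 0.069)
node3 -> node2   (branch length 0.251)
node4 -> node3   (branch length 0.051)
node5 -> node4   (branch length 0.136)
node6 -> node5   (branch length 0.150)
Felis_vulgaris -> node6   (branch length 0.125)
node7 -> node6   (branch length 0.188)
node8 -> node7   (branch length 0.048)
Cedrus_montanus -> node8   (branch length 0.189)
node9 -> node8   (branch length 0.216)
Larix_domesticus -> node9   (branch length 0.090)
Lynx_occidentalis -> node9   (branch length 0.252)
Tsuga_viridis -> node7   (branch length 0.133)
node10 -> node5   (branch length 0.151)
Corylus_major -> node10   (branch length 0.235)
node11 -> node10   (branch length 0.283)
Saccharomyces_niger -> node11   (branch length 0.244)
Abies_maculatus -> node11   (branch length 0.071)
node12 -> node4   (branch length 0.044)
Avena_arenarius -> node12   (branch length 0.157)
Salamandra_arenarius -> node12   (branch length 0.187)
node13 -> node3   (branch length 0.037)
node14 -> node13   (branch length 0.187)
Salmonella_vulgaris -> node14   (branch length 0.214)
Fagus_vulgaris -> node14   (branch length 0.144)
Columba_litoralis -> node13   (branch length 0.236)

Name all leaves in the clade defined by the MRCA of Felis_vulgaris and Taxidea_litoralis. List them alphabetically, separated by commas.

Abies_maculatus, Avena_arenarius, Cedrus_montanus, Columba_litoralis, Corylus_major, Fagus_vulgaris, Felis_vulgaris, Homo_niger, Larix_domesticus, Lynx_occidentalis, Pinus_australis, Saccharomyces_niger, Salamandra_arenarius, Salmonella_vulgaris, Taxidea_litoralis, Tsuga_viridis

Tracing Felis_vulgaris: it sits inside (Felis_vulgaris,((Cedrus_montanus,(Larix_domesticus,Lynx_occidentalis)),Tsuga_viridis)).
Tracing Taxidea_litoralis: it sits inside (Taxidea_litoralis,Homo_niger).
The smallest clade enclosing both is the whole tree (their MRCA is the root), so the answer is all 16 tips in alphabetical order.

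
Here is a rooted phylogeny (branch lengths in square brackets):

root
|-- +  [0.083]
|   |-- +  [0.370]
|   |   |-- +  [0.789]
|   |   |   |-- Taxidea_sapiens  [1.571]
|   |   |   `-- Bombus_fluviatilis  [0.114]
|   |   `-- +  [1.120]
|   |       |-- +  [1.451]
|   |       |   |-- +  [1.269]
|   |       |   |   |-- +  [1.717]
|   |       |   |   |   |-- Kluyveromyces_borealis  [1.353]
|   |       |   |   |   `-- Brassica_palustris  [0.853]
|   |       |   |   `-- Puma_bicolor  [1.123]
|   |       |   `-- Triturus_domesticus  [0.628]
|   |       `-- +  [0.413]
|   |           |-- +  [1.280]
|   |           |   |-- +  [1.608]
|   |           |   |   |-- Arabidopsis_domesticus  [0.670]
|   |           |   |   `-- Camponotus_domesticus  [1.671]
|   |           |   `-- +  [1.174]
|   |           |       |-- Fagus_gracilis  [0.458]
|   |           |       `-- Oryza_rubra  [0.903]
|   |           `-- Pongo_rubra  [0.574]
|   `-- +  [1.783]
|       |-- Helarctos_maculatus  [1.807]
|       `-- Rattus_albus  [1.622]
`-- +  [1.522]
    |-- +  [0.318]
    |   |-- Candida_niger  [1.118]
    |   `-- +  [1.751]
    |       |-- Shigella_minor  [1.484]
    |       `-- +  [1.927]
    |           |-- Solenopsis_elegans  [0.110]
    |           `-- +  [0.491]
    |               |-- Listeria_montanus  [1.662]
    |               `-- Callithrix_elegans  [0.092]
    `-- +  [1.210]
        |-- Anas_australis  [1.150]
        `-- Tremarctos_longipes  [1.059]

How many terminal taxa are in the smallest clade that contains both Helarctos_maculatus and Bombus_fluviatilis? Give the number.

The MRCA of Helarctos_maculatus and Bombus_fluviatilis is the node subtending (((Taxidea_sapiens,Bombus_fluviatilis),((((Kluyveromyces_borealis,Brassica_palustris),Puma_bicolor),Triturus_domesticus),(((Arabidopsis_domesticus,Camponotus_domesticus),(Fagus_gracilis,Oryza_rubra)),Pongo_rubra))),(Helarctos_maculatus,Rattus_albus)).
That clade contains 13 terminal taxa: Arabidopsis_domesticus, Bombus_fluviatilis, Brassica_palustris, Camponotus_domesticus, Fagus_gracilis, Helarctos_maculatus, Kluyveromyces_borealis, Oryza_rubra, Pongo_rubra, Puma_bicolor, Rattus_albus, Taxidea_sapiens, Triturus_domesticus.

13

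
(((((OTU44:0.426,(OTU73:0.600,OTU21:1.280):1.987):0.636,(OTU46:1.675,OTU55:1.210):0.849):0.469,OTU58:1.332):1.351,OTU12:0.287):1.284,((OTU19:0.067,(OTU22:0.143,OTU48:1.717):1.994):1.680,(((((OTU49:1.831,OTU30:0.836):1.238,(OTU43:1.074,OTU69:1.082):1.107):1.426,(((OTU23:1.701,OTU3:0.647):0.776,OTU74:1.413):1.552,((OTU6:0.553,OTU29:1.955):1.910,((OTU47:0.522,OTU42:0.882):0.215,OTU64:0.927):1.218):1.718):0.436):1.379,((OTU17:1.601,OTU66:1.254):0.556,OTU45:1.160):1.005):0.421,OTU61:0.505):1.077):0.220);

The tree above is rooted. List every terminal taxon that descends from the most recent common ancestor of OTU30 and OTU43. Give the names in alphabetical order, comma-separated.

Tracing OTU30: it sits inside (OTU49,OTU30).
Tracing OTU43: it sits inside (OTU43,OTU69).
The smallest clade enclosing both is ((OTU49,OTU30),(OTU43,OTU69)); the answer is its 4 terminal taxa in alphabetical order.

OTU30, OTU43, OTU49, OTU69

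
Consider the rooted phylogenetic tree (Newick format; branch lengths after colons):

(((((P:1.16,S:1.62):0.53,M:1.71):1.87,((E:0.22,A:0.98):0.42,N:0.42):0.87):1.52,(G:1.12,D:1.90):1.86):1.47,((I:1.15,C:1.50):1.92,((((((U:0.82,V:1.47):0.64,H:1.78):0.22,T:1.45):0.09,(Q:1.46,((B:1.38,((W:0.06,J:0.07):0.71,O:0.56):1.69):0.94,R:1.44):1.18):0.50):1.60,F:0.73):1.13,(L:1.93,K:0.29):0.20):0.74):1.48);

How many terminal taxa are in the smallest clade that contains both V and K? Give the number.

13

The MRCA of V and K is the node subtending ((((((U,V),H),T),(Q,((B,((W,J),O)),R))),F),(L,K)).
That clade contains 13 terminal taxa: B, F, H, J, K, L, O, Q, R, T, U, V, W.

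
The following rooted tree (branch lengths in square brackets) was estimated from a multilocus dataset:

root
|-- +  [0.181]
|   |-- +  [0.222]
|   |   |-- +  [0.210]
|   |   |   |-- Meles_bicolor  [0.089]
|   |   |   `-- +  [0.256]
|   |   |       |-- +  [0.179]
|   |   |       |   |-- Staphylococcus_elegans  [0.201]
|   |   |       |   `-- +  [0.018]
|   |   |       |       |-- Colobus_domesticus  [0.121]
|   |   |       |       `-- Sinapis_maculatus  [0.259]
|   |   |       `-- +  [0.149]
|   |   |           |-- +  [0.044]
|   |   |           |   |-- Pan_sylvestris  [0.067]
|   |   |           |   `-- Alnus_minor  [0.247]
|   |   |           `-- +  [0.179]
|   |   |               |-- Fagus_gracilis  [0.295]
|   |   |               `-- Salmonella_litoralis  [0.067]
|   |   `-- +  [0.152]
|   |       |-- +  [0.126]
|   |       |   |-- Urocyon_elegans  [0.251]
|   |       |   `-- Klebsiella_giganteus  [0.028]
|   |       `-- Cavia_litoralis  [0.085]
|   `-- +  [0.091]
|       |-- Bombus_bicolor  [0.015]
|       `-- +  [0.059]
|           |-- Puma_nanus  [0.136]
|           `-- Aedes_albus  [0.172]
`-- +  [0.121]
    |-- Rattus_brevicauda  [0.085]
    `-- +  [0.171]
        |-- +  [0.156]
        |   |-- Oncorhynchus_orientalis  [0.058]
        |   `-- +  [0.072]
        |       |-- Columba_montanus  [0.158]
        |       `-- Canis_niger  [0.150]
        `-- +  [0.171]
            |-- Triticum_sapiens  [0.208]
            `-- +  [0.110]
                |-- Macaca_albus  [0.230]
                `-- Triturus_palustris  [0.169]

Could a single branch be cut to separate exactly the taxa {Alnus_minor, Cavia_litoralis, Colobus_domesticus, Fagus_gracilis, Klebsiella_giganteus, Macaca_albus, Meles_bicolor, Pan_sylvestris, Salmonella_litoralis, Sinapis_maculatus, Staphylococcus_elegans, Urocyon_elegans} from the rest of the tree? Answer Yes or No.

No

The MRCA of the listed taxa is the root, so the smallest clade containing them is the whole tree.
That clade also contains Aedes_albus, Bombus_bicolor, Canis_niger, Columba_montanus, Oncorhynchus_orientalis, Puma_nanus, Rattus_brevicauda, Triticum_sapiens, Triturus_palustris, which are not in the proposed group, so the group is not monophyletic.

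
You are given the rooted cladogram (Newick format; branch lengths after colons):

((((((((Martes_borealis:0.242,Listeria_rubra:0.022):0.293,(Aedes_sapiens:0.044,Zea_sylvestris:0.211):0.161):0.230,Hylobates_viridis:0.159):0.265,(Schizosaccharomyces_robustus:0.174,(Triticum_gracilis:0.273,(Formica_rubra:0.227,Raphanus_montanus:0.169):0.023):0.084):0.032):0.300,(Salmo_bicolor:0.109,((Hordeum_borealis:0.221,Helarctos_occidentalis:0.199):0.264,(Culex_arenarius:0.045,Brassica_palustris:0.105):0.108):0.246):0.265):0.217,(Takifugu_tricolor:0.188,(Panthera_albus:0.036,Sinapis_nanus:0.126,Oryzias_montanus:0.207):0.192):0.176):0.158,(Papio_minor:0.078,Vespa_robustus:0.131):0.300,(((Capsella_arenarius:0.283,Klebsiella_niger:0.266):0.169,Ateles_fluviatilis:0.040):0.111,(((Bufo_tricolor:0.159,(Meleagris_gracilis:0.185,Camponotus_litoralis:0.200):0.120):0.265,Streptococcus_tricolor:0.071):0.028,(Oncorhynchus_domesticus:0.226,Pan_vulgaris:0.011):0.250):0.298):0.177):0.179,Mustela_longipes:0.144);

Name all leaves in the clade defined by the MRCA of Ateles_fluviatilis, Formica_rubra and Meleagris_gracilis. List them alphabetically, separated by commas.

Aedes_sapiens, Ateles_fluviatilis, Brassica_palustris, Bufo_tricolor, Camponotus_litoralis, Capsella_arenarius, Culex_arenarius, Formica_rubra, Helarctos_occidentalis, Hordeum_borealis, Hylobates_viridis, Klebsiella_niger, Listeria_rubra, Martes_borealis, Meleagris_gracilis, Oncorhynchus_domesticus, Oryzias_montanus, Pan_vulgaris, Panthera_albus, Papio_minor, Raphanus_montanus, Salmo_bicolor, Schizosaccharomyces_robustus, Sinapis_nanus, Streptococcus_tricolor, Takifugu_tricolor, Triticum_gracilis, Vespa_robustus, Zea_sylvestris

Tracing Ateles_fluviatilis: it sits inside ((Capsella_arenarius,Klebsiella_niger),Ateles_fluviatilis).
Tracing Formica_rubra: it sits inside (Formica_rubra,Raphanus_montanus).
Tracing Meleagris_gracilis: it sits inside (Meleagris_gracilis,Camponotus_litoralis).
The smallest clade enclosing all 3 is (((((((Martes_borealis,Listeria_rubra),(Aedes_sapiens,Zea_sylvestris)),Hylobates_viridis),(Schizosaccharomyces_robustus,(Triticum_gracilis,(Formica_rubra,Raphanus_montanus)))),(Salmo_bicolor,((Hordeum_borealis,Helarctos_occidentalis),(Culex_arenarius,Brassica_palustris)))),(Takifugu_tricolor,(Panthera_albus,Sinapis_nanus,Oryzias_montanus))),(Papio_minor,Vespa_robustus),(((Capsella_arenarius,Klebsiella_niger),Ateles_fluviatilis),(((Bufo_tricolor,(Meleagris_gracilis,Camponotus_litoralis)),Streptococcus_tricolor),(Oncorhynchus_domesticus,Pan_vulgaris)))); the answer is its 29 terminal taxa in alphabetical order.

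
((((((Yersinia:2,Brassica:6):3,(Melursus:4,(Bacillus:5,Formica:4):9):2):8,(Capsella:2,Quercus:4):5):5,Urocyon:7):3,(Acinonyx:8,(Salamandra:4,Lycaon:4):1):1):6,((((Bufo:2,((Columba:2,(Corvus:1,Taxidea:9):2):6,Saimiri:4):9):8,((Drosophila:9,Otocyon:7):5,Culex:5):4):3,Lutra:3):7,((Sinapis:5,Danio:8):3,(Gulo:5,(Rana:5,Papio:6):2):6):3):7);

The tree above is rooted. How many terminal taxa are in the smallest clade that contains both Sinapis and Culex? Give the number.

14

The MRCA of Sinapis and Culex is the node subtending ((((Bufo,((Columba,(Corvus,Taxidea)),Saimiri)),((Drosophila,Otocyon),Culex)),Lutra),((Sinapis,Danio),(Gulo,(Rana,Papio)))).
That clade contains 14 terminal taxa: Bufo, Columba, Corvus, Culex, Danio, Drosophila, Gulo, Lutra, Otocyon, Papio, Rana, Saimiri, Sinapis, Taxidea.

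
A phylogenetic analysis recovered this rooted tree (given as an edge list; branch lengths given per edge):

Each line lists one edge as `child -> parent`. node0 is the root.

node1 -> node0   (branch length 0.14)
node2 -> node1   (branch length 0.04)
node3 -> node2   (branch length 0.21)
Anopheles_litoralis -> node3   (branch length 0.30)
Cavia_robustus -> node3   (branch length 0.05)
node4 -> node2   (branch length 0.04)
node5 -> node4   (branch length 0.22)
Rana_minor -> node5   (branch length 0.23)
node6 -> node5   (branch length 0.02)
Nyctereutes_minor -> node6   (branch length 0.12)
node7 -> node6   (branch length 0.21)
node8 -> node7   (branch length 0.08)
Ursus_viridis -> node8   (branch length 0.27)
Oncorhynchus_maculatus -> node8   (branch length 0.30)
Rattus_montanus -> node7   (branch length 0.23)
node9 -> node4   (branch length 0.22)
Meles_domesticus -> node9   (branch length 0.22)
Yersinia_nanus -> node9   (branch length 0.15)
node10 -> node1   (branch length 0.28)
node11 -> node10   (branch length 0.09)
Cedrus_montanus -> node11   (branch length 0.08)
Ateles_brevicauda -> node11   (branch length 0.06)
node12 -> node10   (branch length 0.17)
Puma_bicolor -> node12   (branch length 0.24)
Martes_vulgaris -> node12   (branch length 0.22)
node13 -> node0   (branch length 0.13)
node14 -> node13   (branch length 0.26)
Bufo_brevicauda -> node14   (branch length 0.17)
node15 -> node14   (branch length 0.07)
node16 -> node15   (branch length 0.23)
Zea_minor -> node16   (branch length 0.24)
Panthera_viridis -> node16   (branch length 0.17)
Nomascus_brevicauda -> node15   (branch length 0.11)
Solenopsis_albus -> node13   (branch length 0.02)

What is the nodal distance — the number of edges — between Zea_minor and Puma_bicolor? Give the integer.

The MRCA of Zea_minor and Puma_bicolor is the root of the tree.
From Zea_minor up to that node: 5 branches. From Puma_bicolor up to the same node: 4 branches. Total: 5 + 4 = 9.

9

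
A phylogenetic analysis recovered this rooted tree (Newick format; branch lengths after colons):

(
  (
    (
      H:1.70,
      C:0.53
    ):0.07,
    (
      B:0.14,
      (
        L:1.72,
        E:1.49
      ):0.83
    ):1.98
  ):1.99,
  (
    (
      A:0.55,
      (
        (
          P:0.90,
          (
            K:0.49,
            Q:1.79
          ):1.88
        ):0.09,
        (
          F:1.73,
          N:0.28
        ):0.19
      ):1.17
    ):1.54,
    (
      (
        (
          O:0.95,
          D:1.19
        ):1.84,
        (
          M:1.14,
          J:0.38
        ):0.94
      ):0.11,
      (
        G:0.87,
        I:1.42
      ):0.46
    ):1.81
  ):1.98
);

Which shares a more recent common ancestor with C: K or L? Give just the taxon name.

The MRCA of C and L subtends ((H,C),(B,(L,E))) (5 taxa).
The MRCA of C and K is the root, subtending the entire tree (17 taxa).
The first is nested inside the second, so C shares a more recent common ancestor with L.

L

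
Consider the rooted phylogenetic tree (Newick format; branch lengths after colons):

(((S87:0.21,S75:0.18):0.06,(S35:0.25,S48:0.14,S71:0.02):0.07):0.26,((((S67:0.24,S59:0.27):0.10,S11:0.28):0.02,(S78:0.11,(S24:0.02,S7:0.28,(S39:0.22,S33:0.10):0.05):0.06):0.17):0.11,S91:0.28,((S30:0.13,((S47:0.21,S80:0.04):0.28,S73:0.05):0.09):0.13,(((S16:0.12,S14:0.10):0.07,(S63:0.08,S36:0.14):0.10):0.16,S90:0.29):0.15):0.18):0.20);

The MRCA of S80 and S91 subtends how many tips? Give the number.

18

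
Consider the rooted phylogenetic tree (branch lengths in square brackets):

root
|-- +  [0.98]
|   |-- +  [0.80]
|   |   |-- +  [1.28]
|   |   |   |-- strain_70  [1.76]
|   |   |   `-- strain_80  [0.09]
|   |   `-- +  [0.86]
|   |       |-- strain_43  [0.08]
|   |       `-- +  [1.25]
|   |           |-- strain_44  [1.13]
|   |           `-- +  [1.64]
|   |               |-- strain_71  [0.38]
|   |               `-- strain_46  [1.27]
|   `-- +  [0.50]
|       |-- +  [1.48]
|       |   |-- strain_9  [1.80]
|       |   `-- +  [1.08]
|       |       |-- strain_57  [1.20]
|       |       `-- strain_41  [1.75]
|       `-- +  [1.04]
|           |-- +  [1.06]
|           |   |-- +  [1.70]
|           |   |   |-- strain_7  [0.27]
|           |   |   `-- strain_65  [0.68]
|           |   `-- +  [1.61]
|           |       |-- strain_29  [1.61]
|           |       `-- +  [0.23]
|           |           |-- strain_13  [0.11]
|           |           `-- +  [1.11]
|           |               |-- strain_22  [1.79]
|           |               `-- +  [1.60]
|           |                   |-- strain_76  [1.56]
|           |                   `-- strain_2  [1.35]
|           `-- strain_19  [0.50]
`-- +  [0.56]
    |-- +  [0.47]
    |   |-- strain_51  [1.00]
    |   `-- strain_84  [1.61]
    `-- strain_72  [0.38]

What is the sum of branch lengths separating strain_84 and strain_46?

9.44

The path runs strain_84 → … → MRCA → … → strain_46; the MRCA is the root of the tree.
Branch lengths along that path: 1.61 + 0.47 + 0.56 + 0.98 + 0.80 + 0.86 + 1.25 + 1.64 + 1.27 = 9.44.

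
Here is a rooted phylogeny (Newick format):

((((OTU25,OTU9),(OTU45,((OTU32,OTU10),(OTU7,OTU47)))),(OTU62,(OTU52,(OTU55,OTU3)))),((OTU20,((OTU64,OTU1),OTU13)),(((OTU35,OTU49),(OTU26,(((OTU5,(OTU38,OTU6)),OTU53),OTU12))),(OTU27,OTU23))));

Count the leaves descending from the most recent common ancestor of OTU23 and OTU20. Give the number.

The MRCA of OTU23 and OTU20 is the node subtending ((OTU20,((OTU64,OTU1),OTU13)),(((OTU35,OTU49),(OTU26,(((OTU5,(OTU38,OTU6)),OTU53),OTU12))),(OTU27,OTU23))).
That clade contains 14 terminal taxa: OTU1, OTU12, OTU13, OTU20, OTU23, OTU26, OTU27, OTU35, OTU38, OTU49, OTU5, OTU53, OTU6, OTU64.

14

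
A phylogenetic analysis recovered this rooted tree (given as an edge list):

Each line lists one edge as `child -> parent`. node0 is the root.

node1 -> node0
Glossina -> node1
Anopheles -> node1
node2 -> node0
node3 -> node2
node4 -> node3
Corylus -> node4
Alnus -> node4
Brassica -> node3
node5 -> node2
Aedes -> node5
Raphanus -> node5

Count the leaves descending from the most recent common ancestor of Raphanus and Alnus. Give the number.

The MRCA of Raphanus and Alnus is the node subtending (((Corylus,Alnus),Brassica),(Aedes,Raphanus)).
That clade contains 5 terminal taxa: Aedes, Alnus, Brassica, Corylus, Raphanus.

5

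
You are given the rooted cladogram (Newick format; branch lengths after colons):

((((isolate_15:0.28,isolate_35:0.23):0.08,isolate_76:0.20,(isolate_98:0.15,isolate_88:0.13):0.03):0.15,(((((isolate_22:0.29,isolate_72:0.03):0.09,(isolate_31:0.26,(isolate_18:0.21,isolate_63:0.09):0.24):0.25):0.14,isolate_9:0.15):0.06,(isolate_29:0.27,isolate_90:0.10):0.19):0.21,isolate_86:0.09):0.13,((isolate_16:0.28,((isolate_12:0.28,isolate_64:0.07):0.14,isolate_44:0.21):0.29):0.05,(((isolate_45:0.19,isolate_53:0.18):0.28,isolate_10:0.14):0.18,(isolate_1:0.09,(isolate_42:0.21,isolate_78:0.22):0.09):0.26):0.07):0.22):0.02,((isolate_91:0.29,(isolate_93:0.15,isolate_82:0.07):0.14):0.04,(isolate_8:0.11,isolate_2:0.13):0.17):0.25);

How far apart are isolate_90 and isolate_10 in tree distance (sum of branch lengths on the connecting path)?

1.24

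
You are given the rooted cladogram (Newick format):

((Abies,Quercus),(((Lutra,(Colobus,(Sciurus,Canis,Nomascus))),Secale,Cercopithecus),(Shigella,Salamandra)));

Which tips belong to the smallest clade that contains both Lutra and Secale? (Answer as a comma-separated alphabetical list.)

Tracing Lutra: it sits inside (Lutra,(Colobus,(Sciurus,Canis,Nomascus))).
Tracing Secale: it sits inside ((Lutra,(Colobus,(Sciurus,Canis,Nomascus))),Secale,Cercopithecus).
The smallest clade enclosing both is ((Lutra,(Colobus,(Sciurus,Canis,Nomascus))),Secale,Cercopithecus); the answer is its 7 terminal taxa in alphabetical order.

Canis, Cercopithecus, Colobus, Lutra, Nomascus, Sciurus, Secale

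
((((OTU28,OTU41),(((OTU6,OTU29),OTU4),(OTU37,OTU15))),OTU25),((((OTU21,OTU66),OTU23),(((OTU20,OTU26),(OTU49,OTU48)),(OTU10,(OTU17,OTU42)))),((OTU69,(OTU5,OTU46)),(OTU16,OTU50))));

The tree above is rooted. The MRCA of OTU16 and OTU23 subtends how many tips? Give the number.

The MRCA of OTU16 and OTU23 is the node subtending ((((OTU21,OTU66),OTU23),(((OTU20,OTU26),(OTU49,OTU48)),(OTU10,(OTU17,OTU42)))),((OTU69,(OTU5,OTU46)),(OTU16,OTU50))).
That clade contains 15 terminal taxa: OTU10, OTU16, OTU17, OTU20, OTU21, OTU23, OTU26, OTU42, OTU46, OTU48, OTU49, OTU5, OTU50, OTU66, OTU69.

15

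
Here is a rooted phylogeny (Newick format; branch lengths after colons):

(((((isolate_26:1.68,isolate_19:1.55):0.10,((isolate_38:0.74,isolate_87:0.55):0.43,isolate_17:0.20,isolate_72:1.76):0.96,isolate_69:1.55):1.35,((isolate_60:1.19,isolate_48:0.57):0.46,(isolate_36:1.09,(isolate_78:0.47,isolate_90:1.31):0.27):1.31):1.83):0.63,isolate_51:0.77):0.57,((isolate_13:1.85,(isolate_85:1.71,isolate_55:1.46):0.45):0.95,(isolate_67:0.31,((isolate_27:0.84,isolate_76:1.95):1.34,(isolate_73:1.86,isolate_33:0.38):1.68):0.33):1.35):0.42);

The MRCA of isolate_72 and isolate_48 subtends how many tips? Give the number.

The MRCA of isolate_72 and isolate_48 is the node subtending (((isolate_26,isolate_19),((isolate_38,isolate_87),isolate_17,isolate_72),isolate_69),((isolate_60,isolate_48),(isolate_36,(isolate_78,isolate_90)))).
That clade contains 12 terminal taxa: isolate_17, isolate_19, isolate_26, isolate_36, isolate_38, isolate_48, isolate_60, isolate_69, isolate_72, isolate_78, isolate_87, isolate_90.

12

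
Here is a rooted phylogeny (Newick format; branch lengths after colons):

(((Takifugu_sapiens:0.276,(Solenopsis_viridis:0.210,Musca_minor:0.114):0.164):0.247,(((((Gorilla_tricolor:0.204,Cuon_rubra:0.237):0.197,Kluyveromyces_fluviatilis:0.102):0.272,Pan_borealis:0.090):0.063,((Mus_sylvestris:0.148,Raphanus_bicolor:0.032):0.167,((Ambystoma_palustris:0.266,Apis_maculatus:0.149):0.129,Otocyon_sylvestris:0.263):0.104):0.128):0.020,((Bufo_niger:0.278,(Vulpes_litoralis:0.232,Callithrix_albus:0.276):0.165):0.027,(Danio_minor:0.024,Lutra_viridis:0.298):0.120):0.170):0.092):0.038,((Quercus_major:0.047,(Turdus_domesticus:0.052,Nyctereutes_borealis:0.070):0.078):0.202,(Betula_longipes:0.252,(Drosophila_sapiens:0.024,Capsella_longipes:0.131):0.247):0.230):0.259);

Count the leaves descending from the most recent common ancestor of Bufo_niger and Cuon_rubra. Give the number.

The MRCA of Bufo_niger and Cuon_rubra is the node subtending (((((Gorilla_tricolor,Cuon_rubra),Kluyveromyces_fluviatilis),Pan_borealis),((Mus_sylvestris,Raphanus_bicolor),((Ambystoma_palustris,Apis_maculatus),Otocyon_sylvestris))),((Bufo_niger,(Vulpes_litoralis,Callithrix_albus)),(Danio_minor,Lutra_viridis))).
That clade contains 14 terminal taxa: Ambystoma_palustris, Apis_maculatus, Bufo_niger, Callithrix_albus, Cuon_rubra, Danio_minor, Gorilla_tricolor, Kluyveromyces_fluviatilis, Lutra_viridis, Mus_sylvestris, Otocyon_sylvestris, Pan_borealis, Raphanus_bicolor, Vulpes_litoralis.

14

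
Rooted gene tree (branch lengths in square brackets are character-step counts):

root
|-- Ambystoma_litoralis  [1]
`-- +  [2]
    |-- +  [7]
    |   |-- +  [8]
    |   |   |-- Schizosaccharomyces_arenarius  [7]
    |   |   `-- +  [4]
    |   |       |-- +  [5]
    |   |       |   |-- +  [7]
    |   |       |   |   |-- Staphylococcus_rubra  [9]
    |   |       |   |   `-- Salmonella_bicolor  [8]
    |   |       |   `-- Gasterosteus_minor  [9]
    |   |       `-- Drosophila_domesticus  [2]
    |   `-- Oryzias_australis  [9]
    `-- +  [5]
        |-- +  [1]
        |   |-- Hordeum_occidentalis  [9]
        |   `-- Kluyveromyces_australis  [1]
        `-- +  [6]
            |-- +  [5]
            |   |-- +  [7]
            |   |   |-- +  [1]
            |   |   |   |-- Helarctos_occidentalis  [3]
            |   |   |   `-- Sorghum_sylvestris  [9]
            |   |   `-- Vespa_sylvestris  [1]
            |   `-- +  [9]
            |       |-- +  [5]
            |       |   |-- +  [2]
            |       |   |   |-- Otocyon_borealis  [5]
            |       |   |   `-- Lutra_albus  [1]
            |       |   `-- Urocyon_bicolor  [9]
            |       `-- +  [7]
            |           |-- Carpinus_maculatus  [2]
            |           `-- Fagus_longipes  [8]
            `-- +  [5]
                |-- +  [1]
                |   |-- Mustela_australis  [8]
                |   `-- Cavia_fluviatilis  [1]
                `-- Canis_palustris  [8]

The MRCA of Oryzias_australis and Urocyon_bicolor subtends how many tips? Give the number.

The MRCA of Oryzias_australis and Urocyon_bicolor is the node subtending (((Schizosaccharomyces_arenarius,(((Staphylococcus_rubra,Salmonella_bicolor),Gasterosteus_minor),Drosophila_domesticus)),Oryzias_australis),((Hordeum_occidentalis,Kluyveromyces_australis),((((Helarctos_occidentalis,Sorghum_sylvestris),Vespa_sylvestris),(((Otocyon_borealis,Lutra_albus),Urocyon_bicolor),(Carpinus_maculatus,Fagus_longipes))),((Mustela_australis,Cavia_fluviatilis),Canis_palustris)))).
That clade contains 19 terminal taxa: Canis_palustris, Carpinus_maculatus, Cavia_fluviatilis, Drosophila_domesticus, Fagus_longipes, Gasterosteus_minor, Helarctos_occidentalis, Hordeum_occidentalis, Kluyveromyces_australis, Lutra_albus, Mustela_australis, Oryzias_australis, Otocyon_borealis, Salmonella_bicolor, Schizosaccharomyces_arenarius, Sorghum_sylvestris, Staphylococcus_rubra, Urocyon_bicolor, Vespa_sylvestris.

19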